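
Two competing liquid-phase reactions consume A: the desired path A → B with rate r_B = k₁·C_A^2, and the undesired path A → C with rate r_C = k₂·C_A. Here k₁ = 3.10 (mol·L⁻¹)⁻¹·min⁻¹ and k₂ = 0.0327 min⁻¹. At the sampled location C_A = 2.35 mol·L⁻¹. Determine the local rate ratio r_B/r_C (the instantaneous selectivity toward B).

223

S_{B/C} = r_B/r_C = (k₁·C_A^2)/(k₂·C_A) = (k₁/k₂)·C_A.
= (3.10×2.350^2) / (0.0327×2.350) = 17.12/0.07684 = 223.
Since the desired path is higher order in A, keeping C_A high (PFR or concentrated feed) favours B.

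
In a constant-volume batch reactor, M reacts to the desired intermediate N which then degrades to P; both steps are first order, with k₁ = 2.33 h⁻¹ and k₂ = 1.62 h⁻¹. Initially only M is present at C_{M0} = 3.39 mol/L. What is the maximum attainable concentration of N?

1.48 mol/L

Evaluating C_N at t_opt = ln(k₂/k₁)/(k₂−k₁) gives C_{N,max}/C_{M0} = (k₁/k₂)^[k₂/(k₂−k₁)].
= (2.33/1.62)^(1.62/(1.62−2.33)) = (1.438)^(-2.282) = 0.4364.
C_{N,max} = 0.4364×3.39 = 1.48 mol/L.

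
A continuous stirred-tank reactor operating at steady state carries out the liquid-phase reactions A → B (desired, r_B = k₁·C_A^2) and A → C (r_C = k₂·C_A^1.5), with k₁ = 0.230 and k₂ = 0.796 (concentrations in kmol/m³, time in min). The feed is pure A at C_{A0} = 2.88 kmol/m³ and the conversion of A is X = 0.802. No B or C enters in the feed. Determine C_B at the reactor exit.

0.414 kmol/m³

Exit C_A = C_{A0}(1−X) = 2.88×0.198 = 0.5702 kmol/m³.
Rates in a CSTR are evaluated at the outlet concentration: r_B = 0.230×0.5702^2 = 0.07479, r_C = 0.796×0.5702^1.5 = 0.3428.
Fraction of consumed A going to B: r_B/(r_B+r_C) = 0.1791.
C_B = 0.1791·C_{A0}·X = 0.1791×2.88×0.802 = 0.414 kmol/m³.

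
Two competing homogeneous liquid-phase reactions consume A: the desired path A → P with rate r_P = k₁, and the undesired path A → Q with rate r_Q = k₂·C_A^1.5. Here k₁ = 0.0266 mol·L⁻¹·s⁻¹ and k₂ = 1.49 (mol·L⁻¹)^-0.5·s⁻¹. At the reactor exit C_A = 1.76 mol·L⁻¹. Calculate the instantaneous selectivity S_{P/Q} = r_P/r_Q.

S_{P/Q} = r_P/r_Q = (k₁)/(k₂·C_A^1.5) = (k₁/k₂)·C_A^-1.5.
= (0.0266) / (1.49×1.760^1.5) = 0.02660/3.479 = 0.00765.
The undesired path is higher order in A, so low C_A (CSTR or dilute feed) favours P.

0.00765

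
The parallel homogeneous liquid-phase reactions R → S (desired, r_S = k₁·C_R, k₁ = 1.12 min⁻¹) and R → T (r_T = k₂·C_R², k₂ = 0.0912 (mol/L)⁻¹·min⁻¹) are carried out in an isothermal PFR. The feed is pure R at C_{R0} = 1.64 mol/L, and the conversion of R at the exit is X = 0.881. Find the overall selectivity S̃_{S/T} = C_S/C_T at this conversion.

C_R = C_{R0}(1−X) = 0.1952 mol/L.
Along a PFR/batch, dC_S/dC_R = −r_S/(r_S+r_T) = −k₁/(k₁+k₂·C_R).
Integrating from C_{R0} to C_R: C_S = (1.12/0.0912)·ln[(1.12+0.0912·1.64)/(1.12+0.0912·0.195)] = 12.28·ln(1.270/1.138) = 1.346 mol/L.
C_T = (C_{R0}−C_R)−C_S = 0.09910 mol/L; S̃_{S/T} = 1.346/0.09910 = 13.6.

13.6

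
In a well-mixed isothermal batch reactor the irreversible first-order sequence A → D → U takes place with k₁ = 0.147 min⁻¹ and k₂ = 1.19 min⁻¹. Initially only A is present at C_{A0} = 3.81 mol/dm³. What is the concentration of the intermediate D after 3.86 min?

For first-order series with pure A initially, C_D(t) = k₁C_{A0}/(k₂−k₁)·(e^(−k₁t) − e^(−k₂t)).
e^(−k₁t) = e^(−0.147×3.86) = e^(−0.5674) = 0.5670; e^(−k₂t) = e^(−4.593) = 0.01012.
C_D = 0.147×3.81/(1.19−0.147) × (0.5670−0.01012) = 0.5370×0.5569 = 0.2990 mol/dm³.

0.299 mol/dm³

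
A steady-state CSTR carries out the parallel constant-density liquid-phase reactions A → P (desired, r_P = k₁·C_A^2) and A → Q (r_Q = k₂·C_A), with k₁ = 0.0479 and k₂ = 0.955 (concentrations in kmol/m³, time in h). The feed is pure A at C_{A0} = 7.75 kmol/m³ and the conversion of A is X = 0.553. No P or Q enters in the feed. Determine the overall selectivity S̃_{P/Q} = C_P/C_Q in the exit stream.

0.174

Exit C_A = C_{A0}(1−X) = 7.75×0.447 = 3.464 kmol/m³.
A CSTR operates uniformly at the exit composition, giving r_P = 0.5748 and r_Q = 3.308 (each k·C_A^n at C_A = 3.464).
Overall selectivity = C_P/C_Q = r_Pτ/(r_Qτ) = r_P/r_Q = 0.174.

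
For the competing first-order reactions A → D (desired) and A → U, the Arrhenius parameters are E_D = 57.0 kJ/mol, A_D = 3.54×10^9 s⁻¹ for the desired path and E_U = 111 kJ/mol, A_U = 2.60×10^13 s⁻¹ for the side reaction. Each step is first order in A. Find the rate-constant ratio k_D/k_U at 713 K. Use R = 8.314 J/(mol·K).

1.23

With equal orders, S_{D/U} = k_D/k_U = (A_D/A_U)·exp[(E_U−E_D)/(RT)].
(E_U−E_D)/(RT) = (111−57.0)×10³/(8.314×713) = 54000/5928 = 9.109.
k_D/k_U = (3.54×10^9/2.60×10^13)·exp(9.109) = 1.362×10^-4 × 9041 = 1.23.
Since E_D < E_U, lowering the temperature improves selectivity toward D.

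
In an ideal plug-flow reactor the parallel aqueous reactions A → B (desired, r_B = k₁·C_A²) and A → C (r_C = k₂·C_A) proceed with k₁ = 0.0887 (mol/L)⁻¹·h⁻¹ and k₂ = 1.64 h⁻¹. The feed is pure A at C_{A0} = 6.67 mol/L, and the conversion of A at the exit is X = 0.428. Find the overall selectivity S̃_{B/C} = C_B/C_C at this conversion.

0.282

C_A = C_{A0}(1−X) = 3.815 mol/L.
Along a PFR/batch, dC_C/dC_A = −r_C/(r_B+r_C) = −k₂/(k₂+k₁·C_A).
Integrating from C_{A0} to C_A: C_C = (1.64/0.0887)·ln[(1.64+0.0887·6.67)/(1.64+0.0887·3.82)] = 18.49·ln(2.232/1.978) = 2.227 mol/L.
Then C_B = (C_{A0}−C_A) − C_C = 2.855 − 2.227 = 0.6280 mol/L.
S̃_{B/C} = C_B/C_C = 0.6280/2.227 = 0.282.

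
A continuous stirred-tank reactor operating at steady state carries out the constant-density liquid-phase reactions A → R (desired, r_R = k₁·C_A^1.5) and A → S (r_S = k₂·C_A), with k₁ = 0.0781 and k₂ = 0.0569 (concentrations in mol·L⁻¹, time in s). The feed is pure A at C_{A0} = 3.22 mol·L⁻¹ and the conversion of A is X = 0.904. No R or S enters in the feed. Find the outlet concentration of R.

1.26 mol·L⁻¹

Exit C_A = C_{A0}(1−X) = 3.22×0.0960 = 0.3091 mol·L⁻¹.
Rates in a CSTR are evaluated at the outlet concentration: r_R = 0.0781×0.3091^1.5 = 0.01342, r_S = 0.0569×0.3091 = 0.01759.
Fraction of consumed A going to R: r_R/(r_R+r_S) = 0.4328.
C_R = 0.4328·C_{A0}·X = 0.4328×3.22×0.904 = 1.26 mol·L⁻¹.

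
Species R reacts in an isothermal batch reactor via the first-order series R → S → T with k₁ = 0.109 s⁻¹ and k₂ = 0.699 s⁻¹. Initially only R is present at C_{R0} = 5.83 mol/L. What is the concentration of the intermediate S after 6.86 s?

The intermediate concentration in a first-order A→B→C sequence is C_S = k₁C_{R0}(e^(−k₁t) − e^(−k₂t))/(k₂−k₁).
e^(−k₁t) = e^(−0.109×6.86) = e^(−0.7477) = 0.4734; e^(−k₂t) = e^(−4.795) = 0.008270.
C_S = 0.109×5.83/(0.699−0.109) × (0.4734−0.008270) = 1.077×0.4652 = 0.5010 mol/L.

0.501 mol/L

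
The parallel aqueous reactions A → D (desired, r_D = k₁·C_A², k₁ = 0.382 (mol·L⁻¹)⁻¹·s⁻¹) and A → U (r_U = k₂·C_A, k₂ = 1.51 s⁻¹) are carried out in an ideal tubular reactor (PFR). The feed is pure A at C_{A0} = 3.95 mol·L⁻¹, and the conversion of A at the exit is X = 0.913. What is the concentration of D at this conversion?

1.20 mol·L⁻¹

C_A = C_{A0}(1−X) = 0.3436 mol·L⁻¹.
Along a PFR/batch, dC_U/dC_A = −r_U/(r_D+r_U) = −k₂/(k₂+k₁·C_A).
Integrating from C_{A0} to C_A: C_U = (1.51/0.382)·ln[(1.51+0.382·3.95)/(1.51+0.382·0.344)] = 3.953·ln(3.019/1.641) = 2.409 mol·L⁻¹.
Then C_D = (C_{A0}−C_A) − C_U = 3.606 − 2.409 = 1.197 mol·L⁻¹.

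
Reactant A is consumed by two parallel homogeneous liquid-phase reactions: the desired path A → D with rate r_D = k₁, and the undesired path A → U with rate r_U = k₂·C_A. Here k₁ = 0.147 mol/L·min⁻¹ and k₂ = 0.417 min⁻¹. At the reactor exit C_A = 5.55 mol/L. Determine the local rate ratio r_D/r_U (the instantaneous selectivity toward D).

0.0635

S_{D/U} = r_D/r_U = (k₁)/(k₂·C_A) = (k₁/k₂)·C_A⁻¹.
= (0.147) / (0.417×5.550) = 0.1470/2.314 = 0.0635.
The undesired path is higher order in A, so low C_A (CSTR or dilute feed) favours D.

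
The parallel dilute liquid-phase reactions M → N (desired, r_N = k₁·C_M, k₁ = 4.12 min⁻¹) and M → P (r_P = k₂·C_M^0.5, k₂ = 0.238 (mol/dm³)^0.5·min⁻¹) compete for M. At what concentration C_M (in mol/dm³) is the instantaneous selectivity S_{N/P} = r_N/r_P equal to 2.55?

S_{N/P} = (k₁/k₂)·C_M^0.5 ⇒ C_M = (S·k₂/k₁)^(2).
= (2.55×0.238/4.12)^(2) = (0.1473)^(2) = 0.0217 mol/dm³.

0.0217 mol/dm³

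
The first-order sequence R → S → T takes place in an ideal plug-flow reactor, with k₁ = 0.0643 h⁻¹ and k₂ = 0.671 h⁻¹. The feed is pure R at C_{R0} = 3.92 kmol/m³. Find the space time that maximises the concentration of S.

3.87 h

For first-order series the maximum of C_S occurs at τ_opt = ln(k₂/k₁)/(k₂−k₁).
= ln(0.671/0.0643)/(0.671−0.0643) = ln(10.44)/0.6067 = 2.345/0.6067 = 3.87 h.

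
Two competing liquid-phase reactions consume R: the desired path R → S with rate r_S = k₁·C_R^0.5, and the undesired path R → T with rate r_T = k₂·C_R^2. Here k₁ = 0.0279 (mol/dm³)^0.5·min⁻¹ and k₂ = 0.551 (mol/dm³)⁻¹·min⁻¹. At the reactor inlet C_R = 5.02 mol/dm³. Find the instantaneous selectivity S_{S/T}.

0.00450

S_{S/T} = r_S/r_T = (k₁·C_R^0.5)/(k₂·C_R^2) = (k₁/k₂)·C_R^-1.5.
= (0.0279×5.020^0.5) / (0.551×5.020^2) = 0.06251/13.89 = 0.00450.
The undesired path is higher order in R, so low C_R (CSTR or dilute feed) favours S.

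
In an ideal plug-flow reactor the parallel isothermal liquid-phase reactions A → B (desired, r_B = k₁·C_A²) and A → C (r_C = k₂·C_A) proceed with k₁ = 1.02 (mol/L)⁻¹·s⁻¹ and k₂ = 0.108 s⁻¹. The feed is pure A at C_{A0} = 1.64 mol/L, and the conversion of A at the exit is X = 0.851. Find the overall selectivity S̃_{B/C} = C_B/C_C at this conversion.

7.21

C_A = C_{A0}(1−X) = 0.2444 mol/L.
Along a PFR/batch, dC_C/dC_A = −r_C/(r_B+r_C) = −k₂/(k₂+k₁·C_A).
Integrating from C_{A0} to C_A: C_C = (0.108/1.02)·ln[(0.108+1.02·1.64)/(0.108+1.02·0.244)] = 0.1059·ln(1.781/0.3572) = 0.1701 mol/L.
Then C_B = (C_{A0}−C_A) − C_C = 1.396 − 0.1701 = 1.226 mol/L.
S̃_{B/C} = C_B/C_C = 1.226/0.1701 = 7.21.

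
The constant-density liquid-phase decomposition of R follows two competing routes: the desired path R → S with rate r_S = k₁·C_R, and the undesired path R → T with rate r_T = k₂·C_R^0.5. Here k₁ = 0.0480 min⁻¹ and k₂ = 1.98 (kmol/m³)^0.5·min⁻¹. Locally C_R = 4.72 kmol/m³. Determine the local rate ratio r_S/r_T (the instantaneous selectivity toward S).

0.0527

S_{S/T} = r_S/r_T = (k₁·C_R)/(k₂·C_R^0.5) = (k₁/k₂)·C_R^0.5.
= (0.0480×4.720) / (1.98×4.720^0.5) = 0.2266/4.302 = 0.0527.
Since the desired path is higher order in R, keeping C_R high (PFR or concentrated feed) favours S.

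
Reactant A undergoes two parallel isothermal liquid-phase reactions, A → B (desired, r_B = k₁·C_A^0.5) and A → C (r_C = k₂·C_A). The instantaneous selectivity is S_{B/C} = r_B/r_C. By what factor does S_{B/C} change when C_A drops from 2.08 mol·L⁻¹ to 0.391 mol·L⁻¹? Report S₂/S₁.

S_{B/C} = (k₁/k₂)·C_A^-0.5, so S₂/S₁ = (C_{A,2}/C_{A,1})^-0.5.
= (0.391/2.08)^(-0.5) = (0.1880)^(-0.5) = 2.31.
Selectivity toward B rises as C_A falls — low-concentration operation is favoured.

2.31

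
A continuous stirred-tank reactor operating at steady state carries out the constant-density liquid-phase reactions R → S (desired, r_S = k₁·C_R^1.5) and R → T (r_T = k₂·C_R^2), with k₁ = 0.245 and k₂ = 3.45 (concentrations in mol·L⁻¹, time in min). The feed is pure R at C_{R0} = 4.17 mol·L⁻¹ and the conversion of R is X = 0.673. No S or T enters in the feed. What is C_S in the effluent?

0.161 mol·L⁻¹

Exit C_R = C_{R0}(1−X) = 4.17×0.327 = 1.364 mol·L⁻¹.
A CSTR operates uniformly at the exit composition, giving r_S = 0.3901 and r_T = 6.415 (each k·C_R^n at C_R = 1.364).
Fraction of consumed R going to S: r_S/(r_S+r_T) = 0.05733.
C_S = 0.05733·C_{R0}·X = 0.05733×4.17×0.673 = 0.161 mol·L⁻¹.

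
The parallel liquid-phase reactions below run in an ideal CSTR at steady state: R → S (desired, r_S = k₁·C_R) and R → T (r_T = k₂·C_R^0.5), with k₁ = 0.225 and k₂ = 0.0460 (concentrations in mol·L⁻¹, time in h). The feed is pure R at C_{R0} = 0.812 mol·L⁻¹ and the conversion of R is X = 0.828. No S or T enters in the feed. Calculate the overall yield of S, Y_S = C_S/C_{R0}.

Exit C_R = C_{R0}(1−X) = 0.812×0.172 = 0.1397 mol·L⁻¹.
In a CSTR the entire volume is at exit conditions, so r_S = 0.225×0.1397 = 0.03142 and r_T = 0.0460×0.1397^0.5 = 0.01719.
Fraction of consumed R going to S: r_S/(r_S+r_T) = 0.6464.
C_S = 0.6464·C_{R0}·X = 0.6464×0.812×0.828 = 0.435 mol·L⁻¹; Y_S = C_S/C_{R0} = 0.535.

0.535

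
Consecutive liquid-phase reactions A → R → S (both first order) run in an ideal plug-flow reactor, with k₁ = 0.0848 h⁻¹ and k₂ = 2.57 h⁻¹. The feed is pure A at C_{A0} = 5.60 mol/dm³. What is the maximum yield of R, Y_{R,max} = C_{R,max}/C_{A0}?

0.0294

At the optimum, C_{R,max}/C_{A0} = (k₁/k₂)^[k₂/(k₂−k₁)].
= (0.0848/2.57)^(2.57/(2.57−0.0848)) = (0.03300)^(1.034) = 0.02937.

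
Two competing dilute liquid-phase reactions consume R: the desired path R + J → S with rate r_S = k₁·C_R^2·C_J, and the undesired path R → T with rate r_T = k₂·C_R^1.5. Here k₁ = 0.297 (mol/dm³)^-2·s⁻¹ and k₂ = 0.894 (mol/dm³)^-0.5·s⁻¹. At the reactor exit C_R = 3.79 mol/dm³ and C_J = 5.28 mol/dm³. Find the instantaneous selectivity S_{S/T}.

S_{S/T} = r_S/r_T = (k₁·C_R^2·C_J)/(k₂·C_R^1.5) = (k₁/k₂)·C_R^0.5·C_J.
= (0.297×3.790^2×5.280) / (0.894×3.790^1.5) = 22.53/6.596 = 3.41.
Since the desired path is higher order in R, keeping C_R high (PFR or concentrated feed) favours S.

3.41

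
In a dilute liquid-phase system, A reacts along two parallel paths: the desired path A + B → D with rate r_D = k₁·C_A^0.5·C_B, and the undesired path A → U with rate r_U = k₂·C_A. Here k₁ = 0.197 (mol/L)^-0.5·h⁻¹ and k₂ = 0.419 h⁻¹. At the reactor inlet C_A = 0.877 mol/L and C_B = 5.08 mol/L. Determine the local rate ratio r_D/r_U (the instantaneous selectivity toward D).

S_{D/U} = r_D/r_U = (k₁·C_A^0.5·C_B)/(k₂·C_A) = (k₁/k₂)·C_A^-0.5·C_B.
= (0.197×0.8770^0.5×5.080) / (0.419×0.8770) = 0.9372/0.3675 = 2.55.

2.55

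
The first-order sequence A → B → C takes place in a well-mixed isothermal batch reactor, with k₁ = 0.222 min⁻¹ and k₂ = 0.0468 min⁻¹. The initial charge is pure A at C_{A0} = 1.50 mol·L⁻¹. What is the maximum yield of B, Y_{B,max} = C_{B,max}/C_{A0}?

For a first-order series the maximum intermediate yield is C_{B,max}/C_{A0} = (k₁/k₂)^[k₂/(k₂−k₁)].
= (0.222/0.0468)^(0.0468/(0.0468−0.222)) = (4.744)^(-0.2671) = 0.6598.

0.660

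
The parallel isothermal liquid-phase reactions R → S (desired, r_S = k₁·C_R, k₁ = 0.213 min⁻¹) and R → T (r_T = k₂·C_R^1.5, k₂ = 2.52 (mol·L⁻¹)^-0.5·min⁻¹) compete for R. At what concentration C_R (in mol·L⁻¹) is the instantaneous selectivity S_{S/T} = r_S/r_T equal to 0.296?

0.0815 mol·L⁻¹

S_{S/T} = (k₁/k₂)·C_R^-0.5 ⇒ C_R = (S·k₂/k₁)^(-2).
= (0.296×2.52/0.213)^(-2) = (3.502)^(-2) = 0.0815 mol·L⁻¹.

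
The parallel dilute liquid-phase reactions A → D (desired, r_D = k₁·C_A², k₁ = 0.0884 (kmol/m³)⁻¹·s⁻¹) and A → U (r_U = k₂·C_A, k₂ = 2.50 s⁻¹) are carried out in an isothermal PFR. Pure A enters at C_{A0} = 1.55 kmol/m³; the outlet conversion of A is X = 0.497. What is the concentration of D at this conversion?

C_A = C_{A0}(1−X) = 0.7797 kmol/m³.
Along a PFR/batch, dC_U/dC_A = −r_U/(r_D+r_U) = −k₂/(k₂+k₁·C_A).
Integrating from C_{A0} to C_A: C_U = (2.50/0.0884)·ln[(2.50+0.0884·1.55)/(2.50+0.0884·0.780)] = 28.28·ln(2.637/2.569) = 0.7399 kmol/m³.
Then C_D = (C_{A0}−C_A) − C_U = 0.7703 − 0.7399 = 0.03043 kmol/m³.

0.0304 kmol/m³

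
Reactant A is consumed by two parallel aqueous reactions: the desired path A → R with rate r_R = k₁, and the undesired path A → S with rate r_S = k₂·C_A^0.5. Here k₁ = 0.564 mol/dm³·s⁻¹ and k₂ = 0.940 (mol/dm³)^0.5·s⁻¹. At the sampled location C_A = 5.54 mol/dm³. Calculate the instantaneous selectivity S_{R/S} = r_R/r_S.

0.255

S_{R/S} = r_R/r_S = (k₁)/(k₂·C_A^0.5) = (k₁/k₂)·C_A^-0.5.
= (0.564) / (0.940×5.540^0.5) = 0.5640/2.212 = 0.255.
The undesired path is higher order in A, so low C_A (CSTR or dilute feed) favours R.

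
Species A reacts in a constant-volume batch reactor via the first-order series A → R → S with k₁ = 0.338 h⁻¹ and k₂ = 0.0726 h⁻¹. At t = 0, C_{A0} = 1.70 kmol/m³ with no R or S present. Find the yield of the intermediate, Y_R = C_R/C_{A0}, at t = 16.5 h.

0.380

For first-order series with pure A initially, C_R(t) = k₁C_{A0}/(k₂−k₁)·(e^(−k₁t) − e^(−k₂t)).
e^(−k₁t) = e^(−0.338×16.5) = e^(−5.577) = 0.003784; e^(−k₂t) = e^(−1.198) = 0.3018.
C_R = 0.338×1.70/(0.0726−0.338) × (0.003784−0.3018) = (-2.165)×(-0.2980) = 0.6453 kmol/m³.
Y_R = C_R/C_{A0} = 0.6453/1.70 = 0.380.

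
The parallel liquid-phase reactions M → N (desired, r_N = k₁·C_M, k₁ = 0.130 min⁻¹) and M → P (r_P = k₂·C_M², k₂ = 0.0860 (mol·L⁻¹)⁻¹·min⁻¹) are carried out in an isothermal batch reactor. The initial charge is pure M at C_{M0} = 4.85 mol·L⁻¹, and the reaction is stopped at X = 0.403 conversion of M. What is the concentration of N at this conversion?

C_M = C_{M0}(1−X) = 2.895 mol·L⁻¹.
Along a PFR/batch, dC_N/dC_M = −r_N/(r_N+r_P) = −k₁/(k₁+k₂·C_M).
Integrating from C_{M0} to C_M: C_N = (0.130/0.0860)·ln[(0.130+0.0860·4.85)/(0.130+0.0860·2.90)] = 1.512·ln(0.5471/0.3790) = 0.5549 mol·L⁻¹.

0.555 mol·L⁻¹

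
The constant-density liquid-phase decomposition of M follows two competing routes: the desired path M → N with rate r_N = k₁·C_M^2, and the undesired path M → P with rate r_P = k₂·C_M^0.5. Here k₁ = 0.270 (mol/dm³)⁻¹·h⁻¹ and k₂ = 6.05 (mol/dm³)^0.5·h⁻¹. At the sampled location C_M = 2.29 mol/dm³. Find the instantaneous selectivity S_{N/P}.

S_{N/P} = r_N/r_P = (k₁·C_M^2)/(k₂·C_M^0.5) = (k₁/k₂)·C_M^1.5.
= (0.270×2.290^2) / (6.05×2.290^0.5) = 1.416/9.155 = 0.155.
Since the desired path is higher order in M, keeping C_M high (PFR or concentrated feed) favours N.

0.155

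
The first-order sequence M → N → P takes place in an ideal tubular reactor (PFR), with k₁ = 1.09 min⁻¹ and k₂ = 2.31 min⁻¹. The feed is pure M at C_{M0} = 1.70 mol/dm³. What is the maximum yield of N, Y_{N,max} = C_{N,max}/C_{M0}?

At the optimum, C_{N,max}/C_{M0} = (k₁/k₂)^[k₂/(k₂−k₁)].
= (1.09/2.31)^(2.31/(2.31−1.09)) = (0.4719)^(1.893) = 0.2412.

0.241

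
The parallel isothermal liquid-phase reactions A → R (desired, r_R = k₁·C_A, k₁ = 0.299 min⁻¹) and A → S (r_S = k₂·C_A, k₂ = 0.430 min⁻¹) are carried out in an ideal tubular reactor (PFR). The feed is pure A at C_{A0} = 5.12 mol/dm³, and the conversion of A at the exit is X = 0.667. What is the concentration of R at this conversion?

1.40 mol/dm³

C_A = C_{A0}(1−X) = 1.705 mol/dm³.
Both paths are first order in A, so the instantaneous fraction to R is constant: dC_R/d(−C_A) = k₁/(k₁+k₂) = 0.4102.
C_R = 0.4102·(C_{A0}−C_A) = 0.4102×3.415 = 1.40 mol/dm³.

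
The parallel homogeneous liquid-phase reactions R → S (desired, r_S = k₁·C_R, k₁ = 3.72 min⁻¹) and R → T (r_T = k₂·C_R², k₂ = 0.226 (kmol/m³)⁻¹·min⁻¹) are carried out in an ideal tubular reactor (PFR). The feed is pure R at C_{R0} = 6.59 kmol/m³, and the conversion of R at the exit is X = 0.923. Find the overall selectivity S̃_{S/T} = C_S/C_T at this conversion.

C_R = C_{R0}(1−X) = 0.5074 kmol/m³.
Along a PFR/batch, dC_S/dC_R = −r_S/(r_S+r_T) = −k₁/(k₁+k₂·C_R).
Integrating from C_{R0} to C_R: C_S = (3.72/0.226)·ln[(3.72+0.226·6.59)/(3.72+0.226·0.507)] = 16.46·ln(5.209/3.835) = 5.043 kmol/m³.
C_T = (C_{R0}−C_R)−C_S = 1.040 kmol/m³; S̃_{S/T} = 5.043/1.040 = 4.85.

4.85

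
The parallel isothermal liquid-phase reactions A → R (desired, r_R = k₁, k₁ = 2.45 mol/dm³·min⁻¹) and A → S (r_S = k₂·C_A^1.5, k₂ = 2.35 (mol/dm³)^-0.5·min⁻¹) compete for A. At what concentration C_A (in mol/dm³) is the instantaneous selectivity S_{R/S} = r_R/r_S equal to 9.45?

S_{R/S} = (k₁/k₂)·C_A^-1.5 ⇒ C_A = (S·k₂/k₁)^(1/(-1.5)).
= (9.45×2.35/2.45)^(-0.6667) = (9.064)^(-0.6667) = 0.230 mol/dm³.

0.230 mol/dm³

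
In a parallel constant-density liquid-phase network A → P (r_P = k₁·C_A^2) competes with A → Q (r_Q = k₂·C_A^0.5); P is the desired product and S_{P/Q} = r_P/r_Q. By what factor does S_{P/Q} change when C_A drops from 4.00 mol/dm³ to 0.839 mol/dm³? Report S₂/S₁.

S_{P/Q} = (k₁/k₂)·C_A^1.5, so S₂/S₁ = (C_{A,2}/C_{A,1})^1.5.
= (0.839/4.00)^1.5 = (0.2097)^1.5 = 0.0961.

0.0961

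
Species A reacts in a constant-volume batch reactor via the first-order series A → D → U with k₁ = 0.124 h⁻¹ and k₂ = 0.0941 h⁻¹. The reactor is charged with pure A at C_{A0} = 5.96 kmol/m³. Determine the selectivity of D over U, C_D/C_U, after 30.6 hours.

Solving the coupled first-order balances gives C_D(t) = [k₁/(k₂−k₁)]·C_{A0}·(e^(−k₁t) − e^(−k₂t)).
e^(−k₁t) = e^(−0.124×30.6) = e^(−3.794) = 0.02250; e^(−k₂t) = e^(−2.879) = 0.05617.
C_D = 0.124×5.96/(0.0941−0.124) × (0.02250−0.05617) = (-24.72)×(-0.03367) = 0.8322 kmol/m³.
C_A = C_{A0}e^(−k₁t) = 0.1341 kmol/m³, so C_U = C_{A0}−C_A−C_D = 4.994 kmol/m³; C_D/C_U = 0.167.

0.167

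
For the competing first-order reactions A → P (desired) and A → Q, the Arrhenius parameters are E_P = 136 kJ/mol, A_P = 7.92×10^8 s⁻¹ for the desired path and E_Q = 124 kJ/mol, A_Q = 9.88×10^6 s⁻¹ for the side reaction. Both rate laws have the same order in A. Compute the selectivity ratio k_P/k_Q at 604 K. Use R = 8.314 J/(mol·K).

7.35

Since both paths have the same order in A, the concentration cancels and S_{P/Q} = k_P/k_Q = (A_P/A_Q)·exp[(E_Q−E_P)/(RT)].
(E_Q−E_P)/(RT) = (124−136)×10³/(8.314×604) = -12000/5022 = -2.390.
k_P/k_Q = (7.92×10^8/9.88×10^6)·exp(-2.390) = 80.16 × 0.09166 = 7.35.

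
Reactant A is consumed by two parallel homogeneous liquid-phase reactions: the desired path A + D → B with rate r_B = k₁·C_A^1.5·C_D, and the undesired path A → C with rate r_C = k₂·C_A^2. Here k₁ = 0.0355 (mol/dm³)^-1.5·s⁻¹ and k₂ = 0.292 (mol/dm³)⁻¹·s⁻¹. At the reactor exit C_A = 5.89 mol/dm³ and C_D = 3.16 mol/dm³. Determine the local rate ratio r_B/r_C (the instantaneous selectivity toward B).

0.158

S_{B/C} = r_B/r_C = (k₁·C_A^1.5·C_D)/(k₂·C_A^2) = (k₁/k₂)·C_A^-0.5·C_D.
= (0.0355×5.890^1.5×3.160) / (0.292×5.890^2) = 1.604/10.13 = 0.158.
The undesired path is higher order in A, so low C_A (CSTR or dilute feed) favours B.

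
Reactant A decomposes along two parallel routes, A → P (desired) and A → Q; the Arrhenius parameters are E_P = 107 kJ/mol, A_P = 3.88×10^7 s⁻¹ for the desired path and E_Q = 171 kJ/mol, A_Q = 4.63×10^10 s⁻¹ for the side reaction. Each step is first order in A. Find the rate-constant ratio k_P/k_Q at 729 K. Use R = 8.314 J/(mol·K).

32.3

k_P/k_Q = (A_P/A_Q)·exp[−(E_P−E_Q)/(RT)] = (A_P/A_Q)·exp[(E_Q−E_P)/(RT)].
(E_Q−E_P)/(RT) = (171−107)×10³/(8.314×729) = 64000/6061 = 10.56.
k_P/k_Q = (3.88×10^7/4.63×10^10)·exp(10.56) = 8.380×10^-4 × 38541 = 32.3.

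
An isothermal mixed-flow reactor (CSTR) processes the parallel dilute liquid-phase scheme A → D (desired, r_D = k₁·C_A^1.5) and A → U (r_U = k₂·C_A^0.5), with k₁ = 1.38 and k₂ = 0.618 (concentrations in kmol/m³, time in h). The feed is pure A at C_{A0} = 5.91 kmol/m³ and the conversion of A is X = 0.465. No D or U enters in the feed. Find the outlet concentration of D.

2.41 kmol/m³

Exit C_A = C_{A0}(1−X) = 5.91×0.535 = 3.162 kmol/m³.
In a CSTR the entire volume is at exit conditions, so r_D = 1.38×3.162^1.5 = 7.759 and r_U = 0.618×3.162^0.5 = 1.099.
Fraction of consumed A going to D: r_D/(r_D+r_U) = 0.8759.
C_D = 0.8759·C_{A0}·X = 0.8759×5.91×0.465 = 2.41 kmol/m³.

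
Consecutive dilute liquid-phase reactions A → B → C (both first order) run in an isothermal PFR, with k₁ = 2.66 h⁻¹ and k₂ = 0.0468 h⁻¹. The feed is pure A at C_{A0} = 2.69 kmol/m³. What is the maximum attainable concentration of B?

2.50 kmol/m³

At the optimum, C_{B,max}/C_{A0} = (k₁/k₂)^[k₂/(k₂−k₁)].
= (2.66/0.0468)^(0.0468/(0.0468−2.66)) = (56.84)^(-0.01791) = 0.9302.
C_{B,max} = 0.9302×2.69 = 2.50 kmol/m³.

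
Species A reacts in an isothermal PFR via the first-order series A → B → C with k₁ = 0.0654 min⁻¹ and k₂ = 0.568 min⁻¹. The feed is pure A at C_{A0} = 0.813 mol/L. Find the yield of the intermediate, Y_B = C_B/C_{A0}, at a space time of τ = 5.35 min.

0.0855

The intermediate concentration in a first-order A→B→C sequence is C_B = k₁C_{A0}(e^(−k₁τ) − e^(−k₂τ))/(k₂−k₁).
e^(−k₁τ) = e^(−0.0654×5.35) = e^(−0.3499) = 0.7048; e^(−k₂τ) = e^(−3.039) = 0.04789.
C_B = 0.0654×0.813/(0.568−0.0654) × (0.7048−0.04789) = 0.1058×0.6569 = 0.06949 mol/L.
Y_B = C_B/C_{A0} = 0.06949/0.813 = 0.0855.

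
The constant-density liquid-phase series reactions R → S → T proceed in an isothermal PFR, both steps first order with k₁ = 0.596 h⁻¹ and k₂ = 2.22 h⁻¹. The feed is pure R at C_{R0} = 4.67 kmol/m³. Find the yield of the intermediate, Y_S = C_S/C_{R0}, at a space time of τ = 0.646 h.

For first-order series with pure R initially, C_S(τ) = k₁C_{R0}/(k₂−k₁)·(e^(−k₁τ) − e^(−k₂τ)).
e^(−k₁τ) = e^(−0.596×0.646) = e^(−0.3850) = 0.6804; e^(−k₂τ) = e^(−1.434) = 0.2383.
C_S = 0.596×4.67/(2.22−0.596) × (0.6804−0.2383) = 1.714×0.4421 = 0.7577 kmol/m³.
Y_S = C_S/C_{R0} = 0.7577/4.67 = 0.162.

0.162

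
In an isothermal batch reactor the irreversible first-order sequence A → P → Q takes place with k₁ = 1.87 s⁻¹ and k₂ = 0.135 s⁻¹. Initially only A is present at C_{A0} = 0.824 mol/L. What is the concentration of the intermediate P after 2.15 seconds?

Solving the coupled first-order balances gives C_P(t) = [k₁/(k₂−k₁)]·C_{A0}·(e^(−k₁t) − e^(−k₂t)).
e^(−k₁t) = e^(−1.87×2.15) = e^(−4.021) = 0.01794; e^(−k₂t) = e^(−0.2903) = 0.7481.
C_P = 1.87×0.824/(0.135−1.87) × (0.01794−0.7481) = (-0.8881)×(-0.7301) = 0.6484 mol/L.

0.648 mol/L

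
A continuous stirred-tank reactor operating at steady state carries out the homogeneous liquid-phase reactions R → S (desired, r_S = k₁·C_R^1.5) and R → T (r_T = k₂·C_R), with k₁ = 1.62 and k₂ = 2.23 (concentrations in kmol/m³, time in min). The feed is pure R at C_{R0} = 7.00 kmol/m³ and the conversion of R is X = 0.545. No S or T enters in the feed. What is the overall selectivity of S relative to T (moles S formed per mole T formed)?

Exit C_R = C_{R0}(1−X) = 7.00×0.455 = 3.185 kmol/m³.
A CSTR operates uniformly at the exit composition, giving r_S = 9.208 and r_T = 7.103 (each k·C_R^n at C_R = 3.185).
Overall selectivity = C_S/C_T = r_Sτ/(r_Tτ) = r_S/r_T = 1.30.

1.30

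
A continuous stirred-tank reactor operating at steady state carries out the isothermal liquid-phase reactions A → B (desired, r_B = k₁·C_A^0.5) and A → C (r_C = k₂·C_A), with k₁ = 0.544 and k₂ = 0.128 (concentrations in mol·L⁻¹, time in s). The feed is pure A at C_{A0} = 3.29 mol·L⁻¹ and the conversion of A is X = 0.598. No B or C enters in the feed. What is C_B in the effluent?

1.55 mol·L⁻¹

Exit C_A = C_{A0}(1−X) = 3.29×0.402 = 1.323 mol·L⁻¹.
A CSTR operates uniformly at the exit composition, giving r_B = 0.6256 and r_C = 0.1693 (each k·C_A^n at C_A = 1.323).
Fraction of consumed A going to B: r_B/(r_B+r_C) = 0.7870.
C_B = 0.7870·C_{A0}·X = 0.7870×3.29×0.598 = 1.55 mol·L⁻¹.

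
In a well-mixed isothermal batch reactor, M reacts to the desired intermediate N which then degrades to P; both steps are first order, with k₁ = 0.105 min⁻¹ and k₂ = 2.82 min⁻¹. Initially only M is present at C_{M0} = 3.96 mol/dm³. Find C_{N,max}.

For a first-order series the maximum intermediate yield is C_{N,max}/C_{M0} = (k₁/k₂)^[k₂/(k₂−k₁)].
= (0.105/2.82)^(2.82/(2.82−0.105)) = (0.03723)^(1.039) = 0.03278.
C_{N,max} = 0.03278×3.96 = 0.130 mol/dm³.

0.130 mol/dm³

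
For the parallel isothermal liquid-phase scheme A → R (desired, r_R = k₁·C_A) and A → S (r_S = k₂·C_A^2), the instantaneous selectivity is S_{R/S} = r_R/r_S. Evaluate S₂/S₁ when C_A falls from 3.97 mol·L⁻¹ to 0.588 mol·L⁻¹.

S_{R/S} = (k₁/k₂)·C_A⁻¹, so S₂/S₁ = (C_{A,2}/C_{A,1})⁻¹.
= 3.97/0.588 = 6.75.

6.75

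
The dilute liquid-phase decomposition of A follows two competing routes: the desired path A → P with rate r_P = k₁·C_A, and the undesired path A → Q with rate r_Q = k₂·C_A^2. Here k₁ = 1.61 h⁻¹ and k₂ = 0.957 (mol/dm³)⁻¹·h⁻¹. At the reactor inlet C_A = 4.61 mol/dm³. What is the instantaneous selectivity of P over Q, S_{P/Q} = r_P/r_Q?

S_{P/Q} = r_P/r_Q = (k₁·C_A)/(k₂·C_A^2) = (k₁/k₂)·C_A⁻¹.
= (1.61×4.610) / (0.957×4.610^2) = 7.422/20.34 = 0.365.

0.365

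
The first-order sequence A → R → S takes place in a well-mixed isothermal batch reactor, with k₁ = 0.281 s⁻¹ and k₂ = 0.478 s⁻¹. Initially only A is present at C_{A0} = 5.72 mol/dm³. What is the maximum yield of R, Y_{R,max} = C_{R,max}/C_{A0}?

0.276

Evaluating C_R at t_opt = ln(k₂/k₁)/(k₂−k₁) gives C_{R,max}/C_{A0} = (k₁/k₂)^[k₂/(k₂−k₁)].
= (0.281/0.478)^(0.478/(0.478−0.281)) = (0.5879)^(2.426) = 0.2755.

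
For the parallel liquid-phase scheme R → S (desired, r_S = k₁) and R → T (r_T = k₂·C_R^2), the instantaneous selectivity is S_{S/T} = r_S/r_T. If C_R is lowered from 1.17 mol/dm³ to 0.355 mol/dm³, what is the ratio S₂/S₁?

S_{S/T} = (k₁/k₂)·C_R^-2, so S₂/S₁ = (C_{R,2}/C_{R,1})^-2.
= (0.355/1.17)^(-2) = (0.3034)^(-2) = 10.9.
Selectivity toward S rises as C_R falls — low-concentration operation is favoured.

10.9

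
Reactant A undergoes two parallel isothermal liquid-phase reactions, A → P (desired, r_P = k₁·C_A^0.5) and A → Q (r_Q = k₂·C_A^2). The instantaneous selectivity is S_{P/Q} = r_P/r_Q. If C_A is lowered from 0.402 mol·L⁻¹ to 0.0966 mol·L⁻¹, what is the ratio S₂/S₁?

8.49

S_{P/Q} = (k₁/k₂)·C_A^-1.5, so S₂/S₁ = (C_{A,2}/C_{A,1})^-1.5.
= (0.0966/0.402)^(-1.5) = (0.2403)^(-1.5) = 8.49.
Selectivity toward P rises as C_A falls — low-concentration operation is favoured.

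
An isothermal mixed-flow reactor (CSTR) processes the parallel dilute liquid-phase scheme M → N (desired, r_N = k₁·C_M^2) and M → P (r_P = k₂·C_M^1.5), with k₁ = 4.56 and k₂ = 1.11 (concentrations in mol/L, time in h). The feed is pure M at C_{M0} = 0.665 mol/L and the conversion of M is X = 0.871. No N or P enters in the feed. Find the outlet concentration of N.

0.316 mol/L

Exit C_M = C_{M0}(1−X) = 0.665×0.129 = 0.08579 mol/L.
A CSTR operates uniformly at the exit composition, giving r_N = 0.03356 and r_P = 0.02789 (each k·C_M^n at C_M = 0.08579).
Fraction of consumed M going to N: r_N/(r_N+r_P) = 0.5461.
C_N = 0.5461·C_{M0}·X = 0.5461×0.665×0.871 = 0.316 mol/L.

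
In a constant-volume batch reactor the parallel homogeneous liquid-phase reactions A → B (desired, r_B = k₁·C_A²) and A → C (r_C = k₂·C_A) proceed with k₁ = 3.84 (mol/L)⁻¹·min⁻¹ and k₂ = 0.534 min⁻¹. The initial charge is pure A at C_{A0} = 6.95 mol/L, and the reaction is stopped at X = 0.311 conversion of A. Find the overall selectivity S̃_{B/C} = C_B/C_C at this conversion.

C_A = C_{A0}(1−X) = 4.789 mol/L.
Along a PFR/batch, dC_C/dC_A = −r_C/(r_B+r_C) = −k₂/(k₂+k₁·C_A).
Integrating from C_{A0} to C_A: C_C = (0.534/3.84)·ln[(0.534+3.84·6.95)/(0.534+3.84·4.79)] = 0.1391·ln(27.22/18.92) = 0.05058 mol/L.
Then C_B = (C_{A0}−C_A) − C_C = 2.161 − 0.05058 = 2.111 mol/L.
S̃_{B/C} = C_B/C_C = 2.111/0.05058 = 41.7.

41.7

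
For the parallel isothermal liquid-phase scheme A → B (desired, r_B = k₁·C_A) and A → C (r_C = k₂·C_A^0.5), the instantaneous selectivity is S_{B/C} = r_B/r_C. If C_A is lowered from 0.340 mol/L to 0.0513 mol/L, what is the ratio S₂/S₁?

S_{B/C} = (k₁/k₂)·C_A^0.5, so S₂/S₁ = (C_{A,2}/C_{A,1})^0.5.
= (0.0513/0.340)^0.5 = (0.1509)^0.5 = 0.388.

0.388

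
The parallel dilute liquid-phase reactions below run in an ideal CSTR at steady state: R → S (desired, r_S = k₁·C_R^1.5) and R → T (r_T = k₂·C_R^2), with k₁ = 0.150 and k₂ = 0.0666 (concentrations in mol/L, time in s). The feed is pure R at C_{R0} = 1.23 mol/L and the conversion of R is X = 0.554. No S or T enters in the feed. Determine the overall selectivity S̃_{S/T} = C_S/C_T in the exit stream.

3.04

Exit C_R = C_{R0}(1−X) = 1.23×0.446 = 0.5486 mol/L.
In a CSTR the entire volume is at exit conditions, so r_S = 0.150×0.5486^1.5 = 0.06095 and r_T = 0.0666×0.5486^2 = 0.02004.
Overall selectivity = C_S/C_T = r_Sτ/(r_Tτ) = r_S/r_T = 3.04.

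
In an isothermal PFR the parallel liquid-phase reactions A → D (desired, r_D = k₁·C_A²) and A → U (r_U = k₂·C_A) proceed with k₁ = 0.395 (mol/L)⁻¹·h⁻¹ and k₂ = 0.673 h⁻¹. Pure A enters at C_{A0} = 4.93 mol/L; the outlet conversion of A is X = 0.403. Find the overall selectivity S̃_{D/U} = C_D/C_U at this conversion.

C_A = C_{A0}(1−X) = 2.943 mol/L.
Along a PFR/batch, dC_U/dC_A = −r_U/(r_D+r_U) = −k₂/(k₂+k₁·C_A).
Integrating from C_{A0} to C_A: C_U = (0.673/0.395)·ln[(0.673+0.395·4.93)/(0.673+0.395·2.94)] = 1.704·ln(2.620/1.836) = 0.6065 mol/L.
Then C_D = (C_{A0}−C_A) − C_U = 1.987 − 0.6065 = 1.380 mol/L.
S̃_{D/U} = C_D/C_U = 1.380/0.6065 = 2.28.

2.28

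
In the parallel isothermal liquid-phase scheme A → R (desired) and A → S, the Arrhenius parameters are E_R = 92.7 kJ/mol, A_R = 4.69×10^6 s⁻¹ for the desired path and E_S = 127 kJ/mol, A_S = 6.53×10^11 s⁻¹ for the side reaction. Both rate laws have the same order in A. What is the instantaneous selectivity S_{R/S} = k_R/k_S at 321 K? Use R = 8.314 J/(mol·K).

2.74

Since both paths have the same order in A, the concentration cancels and S_{R/S} = k_R/k_S = (A_R/A_S)·exp[(E_S−E_R)/(RT)].
(E_S−E_R)/(RT) = (127−92.7)×10³/(8.314×321) = 34300/2669 = 12.85.
k_R/k_S = (4.69×10^6/6.53×10^11)·exp(12.85) = 7.182×10^-6 × 3.816×10^5 = 2.74.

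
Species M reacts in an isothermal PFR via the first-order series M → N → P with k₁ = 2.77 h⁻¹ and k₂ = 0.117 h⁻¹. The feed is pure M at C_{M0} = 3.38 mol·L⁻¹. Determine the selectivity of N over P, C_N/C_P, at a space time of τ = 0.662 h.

For first-order series with pure M initially, C_N(τ) = k₁C_{M0}/(k₂−k₁)·(e^(−k₁τ) − e^(−k₂τ)).
e^(−k₁τ) = e^(−2.77×0.662) = e^(−1.834) = 0.1598; e^(−k₂τ) = e^(−0.07745) = 0.9255.
C_N = 2.77×3.38/(0.117−2.77) × (0.1598−0.9255) = (-3.529)×(-0.7657) = 2.702 mol·L⁻¹.
C_M = C_{M0}e^(−k₁τ) = 0.5402 mol·L⁻¹, so C_P = C_{M0}−C_M−C_N = 0.1378 mol·L⁻¹; C_N/C_P = 19.6.

19.6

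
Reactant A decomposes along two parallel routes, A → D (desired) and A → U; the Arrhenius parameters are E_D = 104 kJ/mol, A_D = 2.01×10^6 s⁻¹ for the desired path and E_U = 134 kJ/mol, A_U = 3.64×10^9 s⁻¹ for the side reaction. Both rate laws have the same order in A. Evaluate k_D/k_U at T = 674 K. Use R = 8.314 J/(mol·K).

Since both paths have the same order in A, the concentration cancels and S_{D/U} = k_D/k_U = (A_D/A_U)·exp[(E_U−E_D)/(RT)].
(E_U−E_D)/(RT) = (134−104)×10³/(8.314×674) = 30000/5604 = 5.354.
k_D/k_U = (2.01×10^6/3.64×10^9)·exp(5.354) = 5.522×10^-4 × 211.4 = 0.117.

0.117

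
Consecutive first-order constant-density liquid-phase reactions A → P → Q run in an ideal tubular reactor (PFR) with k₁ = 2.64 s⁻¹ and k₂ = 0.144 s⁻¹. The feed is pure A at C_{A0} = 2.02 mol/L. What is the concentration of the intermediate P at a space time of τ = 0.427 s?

1.32 mol/L

For first-order series with pure A initially, C_P(τ) = k₁C_{A0}/(k₂−k₁)·(e^(−k₁τ) − e^(−k₂τ)).
e^(−k₁τ) = e^(−2.64×0.427) = e^(−1.127) = 0.3239; e^(−k₂τ) = e^(−0.06149) = 0.9404.
C_P = 2.64×2.02/(0.144−2.64) × (0.3239−0.9404) = (-2.137)×(-0.6165) = 1.317 mol/L.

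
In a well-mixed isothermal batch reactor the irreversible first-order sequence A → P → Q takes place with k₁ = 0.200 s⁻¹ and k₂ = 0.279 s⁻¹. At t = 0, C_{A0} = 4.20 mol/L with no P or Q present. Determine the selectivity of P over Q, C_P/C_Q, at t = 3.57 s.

The intermediate concentration in a first-order A→B→C sequence is C_P = k₁C_{A0}(e^(−k₁t) − e^(−k₂t))/(k₂−k₁).
e^(−k₁t) = e^(−0.200×3.57) = e^(−0.7140) = 0.4897; e^(−k₂t) = e^(−0.9960) = 0.3693.
C_P = 0.200×4.20/(0.279−0.200) × (0.4897−0.3693) = 10.63×0.1203 = 1.280 mol/L.
C_A = C_{A0}e^(−k₁t) = 2.057 mol/L, so C_Q = C_{A0}−C_A−C_P = 0.8638 mol/L; C_P/C_Q = 1.48.

1.48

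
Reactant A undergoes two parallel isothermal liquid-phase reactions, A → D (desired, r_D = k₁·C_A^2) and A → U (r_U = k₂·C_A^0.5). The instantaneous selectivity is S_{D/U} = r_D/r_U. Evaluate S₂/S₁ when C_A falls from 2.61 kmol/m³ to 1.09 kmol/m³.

0.270

S_{D/U} = (k₁/k₂)·C_A^1.5, so S₂/S₁ = (C_{A,2}/C_{A,1})^1.5.
= (1.09/2.61)^1.5 = (0.4176)^1.5 = 0.270.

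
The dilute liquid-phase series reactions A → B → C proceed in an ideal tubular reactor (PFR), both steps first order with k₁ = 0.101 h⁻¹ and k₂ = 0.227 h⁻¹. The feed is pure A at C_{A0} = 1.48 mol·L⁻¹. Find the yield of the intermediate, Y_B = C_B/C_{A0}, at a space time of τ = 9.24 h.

0.217

For first-order series with pure A initially, C_B(τ) = k₁C_{A0}/(k₂−k₁)·(e^(−k₁τ) − e^(−k₂τ)).
e^(−k₁τ) = e^(−0.101×9.24) = e^(−0.9332) = 0.3933; e^(−k₂τ) = e^(−2.097) = 0.1228.
C_B = 0.101×1.48/(0.227−0.101) × (0.3933−0.1228) = 1.186×0.2705 = 0.3209 mol·L⁻¹.
Y_B = C_B/C_{A0} = 0.3209/1.48 = 0.217.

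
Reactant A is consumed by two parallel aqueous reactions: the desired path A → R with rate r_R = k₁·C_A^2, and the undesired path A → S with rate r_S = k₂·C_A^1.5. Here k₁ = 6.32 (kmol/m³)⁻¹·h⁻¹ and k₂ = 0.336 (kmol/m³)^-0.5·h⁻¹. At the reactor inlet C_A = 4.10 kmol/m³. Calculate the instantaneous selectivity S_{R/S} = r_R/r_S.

38.1

S_{R/S} = r_R/r_S = (k₁·C_A^2)/(k₂·C_A^1.5) = (k₁/k₂)·C_A^0.5.
= (6.32×4.100^2) / (0.336×4.100^1.5) = 106.2/2.789 = 38.1.
Since the desired path is higher order in A, keeping C_A high (PFR or concentrated feed) favours R.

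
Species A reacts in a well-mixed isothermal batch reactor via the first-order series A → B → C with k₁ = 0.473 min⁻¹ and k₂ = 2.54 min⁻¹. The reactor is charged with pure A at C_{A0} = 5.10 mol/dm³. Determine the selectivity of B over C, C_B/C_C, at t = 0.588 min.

1.01

Solving the coupled first-order balances gives C_B(t) = [k₁/(k₂−k₁)]·C_{A0}·(e^(−k₁t) − e^(−k₂t)).
e^(−k₁t) = e^(−0.473×0.588) = e^(−0.2781) = 0.7572; e^(−k₂t) = e^(−1.494) = 0.2246.
C_B = 0.473×5.10/(2.54−0.473) × (0.7572−0.2246) = 1.167×0.5326 = 0.6216 mol/dm³.
C_A = C_{A0}e^(−k₁t) = 3.862 mol/dm³, so C_C = C_{A0}−C_A−C_B = 0.6167 mol/dm³; C_B/C_C = 1.01.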